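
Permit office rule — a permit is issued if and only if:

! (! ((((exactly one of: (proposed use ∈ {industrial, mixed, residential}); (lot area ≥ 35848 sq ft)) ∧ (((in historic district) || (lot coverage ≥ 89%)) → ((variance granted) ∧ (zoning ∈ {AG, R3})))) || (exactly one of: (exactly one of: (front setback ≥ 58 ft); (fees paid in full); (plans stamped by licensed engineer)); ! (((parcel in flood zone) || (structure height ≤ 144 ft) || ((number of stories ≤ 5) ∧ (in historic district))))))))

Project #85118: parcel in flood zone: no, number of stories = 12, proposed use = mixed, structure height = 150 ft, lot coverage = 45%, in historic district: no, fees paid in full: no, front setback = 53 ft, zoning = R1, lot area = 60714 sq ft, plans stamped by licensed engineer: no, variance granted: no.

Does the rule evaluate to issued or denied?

Issued

Atomic conditions:
  proposed use ∈ {industrial, mixed, residential}: mixed is in the set → true
  lot area ≥ 35848 sq ft: 60714 ≥ 35848 is true
  in historic district: no → false
  lot coverage ≥ 89%: 45 ≥ 89 is false
  variance granted: no → false
  zoning ∈ {AG, R3}: R1 is not in the set → false
  front setback ≥ 58 ft: 53 ≥ 58 is false
  fees paid in full: no → false
  plans stamped by licensed engineer: no → false
  parcel in flood zone: no → false
  structure height ≤ 144 ft: 150 ≤ 144 is false
  number of stories ≤ 5: 12 ≤ 5 is false
Combine:
[1.1.1.1] exactly-one(true, true) = false
[1.1.1.2.1] false OR false = false
[1.1.1.2.2] false AND false = false
[1.1.1.2] false → false (antecedent false ⇒ implication holds) = true
[1.1.1] false AND true = false
[1.1.2.1] exactly-one(false, false, false) = false
[1.1.2.2.1.3] false AND false = false
[1.1.2.2.1] false OR false OR false = false
[1.1.2.2] NOT false = true
[1.1.2] exactly-one(false, true) = true
[1.1] false OR true = true
[1] NOT true = false
[root] NOT false = true
Overall: true → issued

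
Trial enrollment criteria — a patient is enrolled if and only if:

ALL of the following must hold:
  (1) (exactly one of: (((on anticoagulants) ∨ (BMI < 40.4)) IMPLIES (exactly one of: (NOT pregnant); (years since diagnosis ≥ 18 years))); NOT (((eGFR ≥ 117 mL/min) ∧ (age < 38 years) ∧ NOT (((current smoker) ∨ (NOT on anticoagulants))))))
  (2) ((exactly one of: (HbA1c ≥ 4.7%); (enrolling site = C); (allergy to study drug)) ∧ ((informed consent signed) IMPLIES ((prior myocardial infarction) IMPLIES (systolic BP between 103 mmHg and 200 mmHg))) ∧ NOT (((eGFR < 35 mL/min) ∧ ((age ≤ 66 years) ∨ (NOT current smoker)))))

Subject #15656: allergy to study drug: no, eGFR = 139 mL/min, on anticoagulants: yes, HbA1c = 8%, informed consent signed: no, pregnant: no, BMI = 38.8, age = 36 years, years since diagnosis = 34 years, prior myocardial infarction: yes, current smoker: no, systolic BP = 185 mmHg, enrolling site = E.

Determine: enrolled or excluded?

Atomic conditions:
  on anticoagulants: yes → true
  BMI < 40.4: 38.8 < 40.4 is true
  NOT pregnant: no → true
  years since diagnosis ≥ 18 years: 34 ≥ 18 is true
  eGFR ≥ 117 mL/min: 139 ≥ 117 is true
  age < 38 years: 36 < 38 is true
  current smoker: no → false
  NOT on anticoagulants: yes → false
  HbA1c ≥ 4.7%: 8 ≥ 4.7 is true
  enrolling site = C: E == C is false
  allergy to study drug: no → false
  informed consent signed: no → false
  prior myocardial infarction: yes → true
  systolic BP between 103 mmHg and 200 mmHg: 185 in [103, 200] is true
  eGFR < 35 mL/min: 139 < 35 is false
  age ≤ 66 years: 36 ≤ 66 is true
  NOT current smoker: no → true
Combine:
[1.1.1] true OR true = true
[1.1.2] exactly-one(true, true) = false
[1.1] true → false = false
[1.2.1.3.1] false OR false = false
[1.2.1.3] NOT false = true
[1.2.1] true AND true AND true = true
[1.2] NOT true = false
[1] exactly-one(false, false) = false
[2.1] exactly-one(true, false, false) = true
[2.2.2] true → true = true
[2.2] false → true (antecedent false ⇒ implication holds) = true
[2.3.1.2] true OR true = true
[2.3.1] false AND true = false
[2.3] NOT false = true
[2] true AND true AND true = true
[root] false AND true = false
Overall: false → excluded

Excluded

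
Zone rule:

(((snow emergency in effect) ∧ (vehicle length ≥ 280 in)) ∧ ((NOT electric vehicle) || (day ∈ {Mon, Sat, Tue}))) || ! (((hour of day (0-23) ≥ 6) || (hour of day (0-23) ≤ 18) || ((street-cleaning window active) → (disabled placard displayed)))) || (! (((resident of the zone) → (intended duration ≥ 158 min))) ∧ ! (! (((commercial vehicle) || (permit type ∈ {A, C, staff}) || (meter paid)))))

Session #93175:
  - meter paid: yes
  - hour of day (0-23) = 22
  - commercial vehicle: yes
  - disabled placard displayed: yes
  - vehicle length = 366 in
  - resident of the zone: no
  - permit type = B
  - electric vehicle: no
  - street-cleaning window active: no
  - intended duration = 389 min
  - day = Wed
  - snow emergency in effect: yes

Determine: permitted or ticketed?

Atomic conditions:
  snow emergency in effect: yes → true
  vehicle length ≥ 280 in: 366 ≥ 280 is true
  NOT electric vehicle: no → true
  day ∈ {Mon, Sat, Tue}: Wed is not in the set → false
  hour of day (0-23) ≥ 6: 22 ≥ 6 is true
  hour of day (0-23) ≤ 18: 22 ≤ 18 is false
  street-cleaning window active: no → false
  disabled placard displayed: yes → true
  resident of the zone: no → false
  intended duration ≥ 158 min: 389 ≥ 158 is true
  commercial vehicle: yes → true
  permit type ∈ {A, C, staff}: B is not in the set → false
  meter paid: yes → true
Combine:
[1.1] true AND true = true
[1.2] true OR false = true
[1] true AND true = true
[2.1.3] false → true (antecedent false ⇒ implication holds) = true
[2.1] true OR false OR true = true
[2] NOT true = false
[3.1.1] false → true (antecedent false ⇒ implication holds) = true
[3.1] NOT true = false
[3.2.1.1] true OR false OR true = true
[3.2.1] NOT true = false
[3.2] NOT false = true
[3] false AND true = false
[root] true OR false OR false = true
Overall: true → permitted

Permitted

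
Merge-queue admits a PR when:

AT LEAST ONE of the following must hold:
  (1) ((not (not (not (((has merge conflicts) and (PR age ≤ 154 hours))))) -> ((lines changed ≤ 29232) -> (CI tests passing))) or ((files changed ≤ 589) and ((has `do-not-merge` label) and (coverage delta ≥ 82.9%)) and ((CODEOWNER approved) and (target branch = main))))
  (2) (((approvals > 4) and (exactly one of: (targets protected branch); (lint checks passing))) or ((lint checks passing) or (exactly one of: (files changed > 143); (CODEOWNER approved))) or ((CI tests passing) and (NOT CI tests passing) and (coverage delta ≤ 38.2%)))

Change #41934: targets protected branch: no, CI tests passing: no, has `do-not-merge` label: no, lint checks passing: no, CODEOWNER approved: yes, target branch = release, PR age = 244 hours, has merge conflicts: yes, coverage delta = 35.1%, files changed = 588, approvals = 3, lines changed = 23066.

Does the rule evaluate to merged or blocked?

Atomic conditions:
  has merge conflicts: yes → true
  PR age ≤ 154 hours: 244 ≤ 154 is false
  lines changed ≤ 29232: 23066 ≤ 29232 is true
  CI tests passing: no → false
  files changed ≤ 589: 588 ≤ 589 is true
  has `do-not-merge` label: no → false
  coverage delta ≥ 82.9%: 35.1 ≥ 82.9 is false
  CODEOWNER approved: yes → true
  target branch = main: release == main is false
  approvals > 4: 3 > 4 is false
  targets protected branch: no → false
  lint checks passing: no → false
  files changed > 143: 588 > 143 is true
  NOT CI tests passing: no → true
  coverage delta ≤ 38.2%: 35.1 ≤ 38.2 is true
Combine:
[1.1.1.1.1.1] true AND false = false
[1.1.1.1.1] NOT false = true
[1.1.1.1] NOT true = false
[1.1.1] NOT false = true
[1.1.2] true → false = false
[1.1] true → false = false
[1.2.2] false AND false = false
[1.2.3] true AND false = false
[1.2] true AND false AND false = false
[1] false OR false = false
[2.1.2] exactly-one(false, false) = false
[2.1] false AND false = false
[2.2.2] exactly-one(true, true) = false
[2.2] false OR false = false
[2.3] false AND true AND true = false
[2] false OR false OR false = false
[root] false OR false = false
Overall: false → blocked

Blocked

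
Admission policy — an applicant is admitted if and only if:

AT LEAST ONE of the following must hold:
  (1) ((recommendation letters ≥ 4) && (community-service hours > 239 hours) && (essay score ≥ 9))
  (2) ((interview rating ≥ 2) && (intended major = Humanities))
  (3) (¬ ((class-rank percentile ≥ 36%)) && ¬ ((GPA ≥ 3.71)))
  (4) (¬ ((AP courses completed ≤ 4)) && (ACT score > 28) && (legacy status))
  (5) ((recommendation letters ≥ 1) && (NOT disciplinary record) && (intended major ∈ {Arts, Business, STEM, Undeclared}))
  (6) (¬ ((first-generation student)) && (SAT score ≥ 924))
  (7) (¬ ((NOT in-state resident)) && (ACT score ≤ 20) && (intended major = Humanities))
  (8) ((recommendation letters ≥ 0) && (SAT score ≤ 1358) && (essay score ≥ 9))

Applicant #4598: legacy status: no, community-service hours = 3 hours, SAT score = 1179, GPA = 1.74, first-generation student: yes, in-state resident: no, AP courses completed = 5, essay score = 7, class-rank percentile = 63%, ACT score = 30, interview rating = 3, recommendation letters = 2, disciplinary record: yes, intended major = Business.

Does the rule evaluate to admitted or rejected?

Atomic conditions:
  recommendation letters ≥ 4: 2 ≥ 4 is false
  community-service hours > 239 hours: 3 > 239 is false
  essay score ≥ 9: 7 ≥ 9 is false
  interview rating ≥ 2: 3 ≥ 2 is true
  intended major = Humanities: Business == Humanities is false
  class-rank percentile ≥ 36%: 63 ≥ 36 is true
  GPA ≥ 3.71: 1.74 ≥ 3.71 is false
  AP courses completed ≤ 4: 5 ≤ 4 is false
  ACT score > 28: 30 > 28 is true
  legacy status: no → false
  recommendation letters ≥ 1: 2 ≥ 1 is true
  NOT disciplinary record: yes → false
  intended major ∈ {Arts, Business, STEM, Undeclared}: Business is in the set → true
  first-generation student: yes → true
  SAT score ≥ 924: 1179 ≥ 924 is true
  NOT in-state resident: no → true
  ACT score ≤ 20: 30 ≤ 20 is false
  recommendation letters ≥ 0: 2 ≥ 0 is true
  SAT score ≤ 1358: 1179 ≤ 1358 is true
Combine:
[1] false AND false AND false = false
[2] true AND false = false
[3.1] NOT true = false
[3.2] NOT false = true
[3] false AND true = false
[4.1] NOT false = true
[4] true AND true AND false = false
[5] true AND false AND true = false
[6.1] NOT true = false
[6] false AND true = false
[7.1] NOT true = false
[7] false AND false AND false = false
[8] true AND true AND false = false
[root] false OR false OR false OR false OR false OR false OR false OR false = false
Overall: false → rejected

Rejected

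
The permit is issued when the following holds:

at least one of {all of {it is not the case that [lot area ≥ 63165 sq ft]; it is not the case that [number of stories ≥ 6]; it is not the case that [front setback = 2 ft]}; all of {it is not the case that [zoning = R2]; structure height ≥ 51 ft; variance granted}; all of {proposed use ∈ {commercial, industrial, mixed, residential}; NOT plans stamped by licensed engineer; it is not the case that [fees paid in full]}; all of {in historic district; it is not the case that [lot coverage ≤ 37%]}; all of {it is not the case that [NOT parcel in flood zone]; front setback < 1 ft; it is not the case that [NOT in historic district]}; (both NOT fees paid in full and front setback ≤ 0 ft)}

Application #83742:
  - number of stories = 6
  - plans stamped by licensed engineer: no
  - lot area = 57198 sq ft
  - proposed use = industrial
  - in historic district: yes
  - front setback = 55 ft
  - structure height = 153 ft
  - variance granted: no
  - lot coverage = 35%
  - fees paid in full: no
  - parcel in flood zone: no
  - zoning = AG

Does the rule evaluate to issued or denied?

Issued

Atomic conditions:
  lot area ≥ 63165 sq ft: 57198 ≥ 63165 is false
  number of stories ≥ 6: 6 ≥ 6 is true
  front setback = 2 ft: 55 == 2 is false
  zoning = R2: AG == R2 is false
  structure height ≥ 51 ft: 153 ≥ 51 is true
  variance granted: no → false
  proposed use ∈ {commercial, industrial, mixed, residential}: industrial is in the set → true
  NOT plans stamped by licensed engineer: no → true
  fees paid in full: no → false
  in historic district: yes → true
  lot coverage ≤ 37%: 35 ≤ 37 is true
  NOT parcel in flood zone: no → true
  front setback < 1 ft: 55 < 1 is false
  NOT in historic district: yes → false
  NOT fees paid in full: no → true
  front setback ≤ 0 ft: 55 ≤ 0 is false
Combine:
[1.1] NOT false = true
[1.2] NOT true = false
[1.3] NOT false = true
[1] true AND false AND true = false
[2.1] NOT false = true
[2] true AND true AND false = false
[3.3] NOT false = true
[3] true AND true AND true = true
[4.2] NOT true = false
[4] true AND false = false
[5.1] NOT true = false
[5.3] NOT false = true
[5] false AND false AND true = false
[6] true AND false = false
[root] false OR false OR true OR false OR false OR false = true
Overall: true → issued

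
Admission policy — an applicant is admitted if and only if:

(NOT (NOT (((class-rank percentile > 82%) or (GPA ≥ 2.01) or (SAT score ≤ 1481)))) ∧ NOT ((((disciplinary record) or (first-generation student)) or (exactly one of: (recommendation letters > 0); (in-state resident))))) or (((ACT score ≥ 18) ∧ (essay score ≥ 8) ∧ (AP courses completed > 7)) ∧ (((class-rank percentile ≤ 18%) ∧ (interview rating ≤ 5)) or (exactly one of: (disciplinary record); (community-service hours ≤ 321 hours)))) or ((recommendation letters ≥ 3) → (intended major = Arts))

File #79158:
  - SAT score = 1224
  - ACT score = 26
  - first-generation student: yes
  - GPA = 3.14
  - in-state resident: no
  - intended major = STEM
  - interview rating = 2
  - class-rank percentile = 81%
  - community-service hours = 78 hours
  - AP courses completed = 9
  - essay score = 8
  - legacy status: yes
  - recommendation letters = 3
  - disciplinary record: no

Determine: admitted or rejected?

Atomic conditions:
  class-rank percentile > 82%: 81 > 82 is false
  GPA ≥ 2.01: 3.14 ≥ 2.01 is true
  SAT score ≤ 1481: 1224 ≤ 1481 is true
  disciplinary record: no → false
  first-generation student: yes → true
  recommendation letters > 0: 3 > 0 is true
  in-state resident: no → false
  ACT score ≥ 18: 26 ≥ 18 is true
  essay score ≥ 8: 8 ≥ 8 is true
  AP courses completed > 7: 9 > 7 is true
  class-rank percentile ≤ 18%: 81 ≤ 18 is false
  interview rating ≤ 5: 2 ≤ 5 is true
  community-service hours ≤ 321 hours: 78 ≤ 321 is true
  recommendation letters ≥ 3: 3 ≥ 3 is true
  intended major = Arts: STEM == Arts is false
Combine:
[1.1.1.1] false OR true OR true = true
[1.1.1] NOT true = false
[1.1] NOT false = true
[1.2.1.1] false OR true = true
[1.2.1.2] exactly-one(true, false) = true
[1.2.1] true OR true = true
[1.2] NOT true = false
[1] true AND false = false
[2.1] true AND true AND true = true
[2.2.1] false AND true = false
[2.2.2] exactly-one(false, true) = true
[2.2] false OR true = true
[2] true AND true = true
[3] true → false = false
[root] false OR true OR false = true
Overall: true → admitted

Admitted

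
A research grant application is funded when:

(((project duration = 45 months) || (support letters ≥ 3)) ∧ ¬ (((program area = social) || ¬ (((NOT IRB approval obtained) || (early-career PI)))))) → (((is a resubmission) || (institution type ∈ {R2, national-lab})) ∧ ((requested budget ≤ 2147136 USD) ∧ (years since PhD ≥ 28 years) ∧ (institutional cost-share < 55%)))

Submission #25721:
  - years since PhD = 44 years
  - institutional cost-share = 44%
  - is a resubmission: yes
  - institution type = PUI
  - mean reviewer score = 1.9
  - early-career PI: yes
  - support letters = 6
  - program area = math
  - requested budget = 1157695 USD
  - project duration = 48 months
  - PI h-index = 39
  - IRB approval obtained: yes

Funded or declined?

Atomic conditions:
  project duration = 45 months: 48 == 45 is false
  support letters ≥ 3: 6 ≥ 3 is true
  program area = social: math == social is false
  NOT IRB approval obtained: yes → false
  early-career PI: yes → true
  is a resubmission: yes → true
  institution type ∈ {R2, national-lab}: PUI is not in the set → false
  requested budget ≤ 2147136 USD: 1157695 ≤ 2147136 is true
  years since PhD ≥ 28 years: 44 ≥ 28 is true
  institutional cost-share < 55%: 44 < 55 is true
Combine:
[1.1] false OR true = true
[1.2.1.2.1] false OR true = true
[1.2.1.2] NOT true = false
[1.2.1] false OR false = false
[1.2] NOT false = true
[1] true AND true = true
[2.1] true OR false = true
[2.2] true AND true AND true = true
[2] true AND true = true
[root] true → true = true
Overall: true → funded

Funded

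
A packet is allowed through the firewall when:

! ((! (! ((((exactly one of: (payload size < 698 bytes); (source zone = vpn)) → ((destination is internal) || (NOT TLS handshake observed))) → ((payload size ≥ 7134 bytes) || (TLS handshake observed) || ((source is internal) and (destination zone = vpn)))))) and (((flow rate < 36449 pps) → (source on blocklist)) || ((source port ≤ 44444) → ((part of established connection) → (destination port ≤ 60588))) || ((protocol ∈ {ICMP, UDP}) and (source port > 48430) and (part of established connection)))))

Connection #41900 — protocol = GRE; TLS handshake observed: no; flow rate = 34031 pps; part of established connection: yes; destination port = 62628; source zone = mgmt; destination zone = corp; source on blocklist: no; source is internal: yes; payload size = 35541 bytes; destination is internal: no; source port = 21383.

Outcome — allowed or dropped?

Allowed

Atomic conditions:
  payload size < 698 bytes: 35541 < 698 is false
  source zone = vpn: mgmt == vpn is false
  destination is internal: no → false
  NOT TLS handshake observed: no → true
  payload size ≥ 7134 bytes: 35541 ≥ 7134 is true
  TLS handshake observed: no → false
  source is internal: yes → true
  destination zone = vpn: corp == vpn is false
  flow rate < 36449 pps: 34031 < 36449 is true
  source on blocklist: no → false
  source port ≤ 44444: 21383 ≤ 44444 is true
  part of established connection: yes → true
  destination port ≤ 60588: 62628 ≤ 60588 is false
  protocol ∈ {ICMP, UDP}: GRE is not in the set → false
  source port > 48430: 21383 > 48430 is false
Combine:
[1.1.1.1.1.1] exactly-one(false, false) = false
[1.1.1.1.1.2] false OR true = true
[1.1.1.1.1] false → true (antecedent false ⇒ implication holds) = true
[1.1.1.1.2.3] true AND false = false
[1.1.1.1.2] true OR false OR false = true
[1.1.1.1] true → true = true
[1.1.1] NOT true = false
[1.1] NOT false = true
[1.2.1] true → false = false
[1.2.2.2] true → false = false
[1.2.2] true → false = false
[1.2.3] false AND false AND true = false
[1.2] false OR false OR false = false
[1] true AND false = false
[root] NOT false = true
Overall: true → allowed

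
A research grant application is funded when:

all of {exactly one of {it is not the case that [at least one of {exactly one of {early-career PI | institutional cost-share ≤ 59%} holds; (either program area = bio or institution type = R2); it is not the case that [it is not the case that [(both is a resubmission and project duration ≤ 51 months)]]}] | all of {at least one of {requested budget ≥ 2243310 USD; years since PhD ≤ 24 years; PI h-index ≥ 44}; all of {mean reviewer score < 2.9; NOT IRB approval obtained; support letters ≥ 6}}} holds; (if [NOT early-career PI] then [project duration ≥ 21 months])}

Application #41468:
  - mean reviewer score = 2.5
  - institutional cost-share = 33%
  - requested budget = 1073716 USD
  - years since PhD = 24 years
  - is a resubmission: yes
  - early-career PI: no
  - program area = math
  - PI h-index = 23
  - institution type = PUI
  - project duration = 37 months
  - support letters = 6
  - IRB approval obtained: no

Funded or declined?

Atomic conditions:
  early-career PI: no → false
  institutional cost-share ≤ 59%: 33 ≤ 59 is true
  program area = bio: math == bio is false
  institution type = R2: PUI == R2 is false
  is a resubmission: yes → true
  project duration ≤ 51 months: 37 ≤ 51 is true
  requested budget ≥ 2243310 USD: 1073716 ≥ 2243310 is false
  years since PhD ≤ 24 years: 24 ≤ 24 is true
  PI h-index ≥ 44: 23 ≥ 44 is false
  mean reviewer score < 2.9: 2.5 < 2.9 is true
  NOT IRB approval obtained: no → true
  support letters ≥ 6: 6 ≥ 6 is true
  NOT early-career PI: no → true
  project duration ≥ 21 months: 37 ≥ 21 is true
Combine:
[1.1.1.1] exactly-one(false, true) = true
[1.1.1.2] false OR false = false
[1.1.1.3.1.1] true AND true = true
[1.1.1.3.1] NOT true = false
[1.1.1.3] NOT false = true
[1.1.1] true OR false OR true = true
[1.1] NOT true = false
[1.2.1] false OR true OR false = true
[1.2.2] true AND true AND true = true
[1.2] true AND true = true
[1] exactly-one(false, true) = true
[2] true → true = true
[root] true AND true = true
Overall: true → funded

Funded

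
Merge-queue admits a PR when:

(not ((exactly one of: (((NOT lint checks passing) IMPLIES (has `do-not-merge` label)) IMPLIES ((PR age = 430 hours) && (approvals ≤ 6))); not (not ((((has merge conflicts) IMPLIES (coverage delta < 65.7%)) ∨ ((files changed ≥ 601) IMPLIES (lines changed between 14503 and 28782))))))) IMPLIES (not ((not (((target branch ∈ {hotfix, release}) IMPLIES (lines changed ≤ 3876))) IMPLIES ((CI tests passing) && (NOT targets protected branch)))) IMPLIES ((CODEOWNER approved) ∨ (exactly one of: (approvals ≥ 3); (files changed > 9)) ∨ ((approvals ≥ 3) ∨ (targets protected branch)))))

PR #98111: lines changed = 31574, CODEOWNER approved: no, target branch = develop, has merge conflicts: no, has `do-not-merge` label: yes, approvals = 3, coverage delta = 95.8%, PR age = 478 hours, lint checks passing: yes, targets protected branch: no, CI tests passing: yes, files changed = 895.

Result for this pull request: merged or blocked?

Atomic conditions:
  NOT lint checks passing: yes → false
  has `do-not-merge` label: yes → true
  PR age = 430 hours: 478 == 430 is false
  approvals ≤ 6: 3 ≤ 6 is true
  has merge conflicts: no → false
  coverage delta < 65.7%: 95.8 < 65.7 is false
  files changed ≥ 601: 895 ≥ 601 is true
  lines changed between 14503 and 28782: 31574 in [14503, 28782] is false
  target branch ∈ {hotfix, release}: develop is not in the set → false
  lines changed ≤ 3876: 31574 ≤ 3876 is false
  CI tests passing: yes → true
  NOT targets protected branch: no → true
  CODEOWNER approved: no → false
  approvals ≥ 3: 3 ≥ 3 is true
  files changed > 9: 895 > 9 is true
  targets protected branch: no → false
Combine:
[1.1.1.1] false → true (antecedent false ⇒ implication holds) = true
[1.1.1.2] false AND true = false
[1.1.1] true → false = false
[1.1.2.1.1.1] false → false (antecedent false ⇒ implication holds) = true
[1.1.2.1.1.2] true → false = false
[1.1.2.1.1] true OR false = true
[1.1.2.1] NOT true = false
[1.1.2] NOT false = true
[1.1] exactly-one(false, true) = true
[1] NOT true = false
[2.1.1.1.1] false → false (antecedent false ⇒ implication holds) = true
[2.1.1.1] NOT true = false
[2.1.1.2] true AND true = true
[2.1.1] false → true (antecedent false ⇒ implication holds) = true
[2.1] NOT true = false
[2.2.2] exactly-one(true, true) = false
[2.2.3] true OR false = true
[2.2] false OR false OR true = true
[2] false → true (antecedent false ⇒ implication holds) = true
[root] false → true (antecedent false ⇒ implication holds) = true
Overall: true → merged

Merged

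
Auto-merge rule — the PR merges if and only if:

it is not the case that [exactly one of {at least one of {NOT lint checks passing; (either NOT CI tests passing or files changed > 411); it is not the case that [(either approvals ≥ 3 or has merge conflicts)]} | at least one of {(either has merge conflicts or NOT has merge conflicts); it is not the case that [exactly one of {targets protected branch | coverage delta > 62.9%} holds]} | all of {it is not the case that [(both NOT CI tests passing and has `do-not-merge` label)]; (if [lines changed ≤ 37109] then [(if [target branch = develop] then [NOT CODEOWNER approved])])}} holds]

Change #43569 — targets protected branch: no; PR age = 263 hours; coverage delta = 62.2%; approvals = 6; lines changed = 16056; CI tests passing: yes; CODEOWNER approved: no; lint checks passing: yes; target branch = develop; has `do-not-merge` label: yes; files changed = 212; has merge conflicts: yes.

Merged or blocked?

Merged

Atomic conditions:
  NOT lint checks passing: yes → false
  NOT CI tests passing: yes → false
  files changed > 411: 212 > 411 is false
  approvals ≥ 3: 6 ≥ 3 is true
  has merge conflicts: yes → true
  NOT has merge conflicts: yes → false
  targets protected branch: no → false
  coverage delta > 62.9%: 62.2 > 62.9 is false
  has `do-not-merge` label: yes → true
  lines changed ≤ 37109: 16056 ≤ 37109 is true
  target branch = develop: develop == develop is true
  NOT CODEOWNER approved: no → true
Combine:
[1.1.2] false OR false = false
[1.1.3.1] true OR true = true
[1.1.3] NOT true = false
[1.1] false OR false OR false = false
[1.2.1] true OR false = true
[1.2.2.1] exactly-one(false, false) = false
[1.2.2] NOT false = true
[1.2] true OR true = true
[1.3.1.1] false AND true = false
[1.3.1] NOT false = true
[1.3.2.2] true → true = true
[1.3.2] true → true = true
[1.3] true AND true = true
[1] exactly-one(false, true, true) = false
[root] NOT false = true
Overall: true → merged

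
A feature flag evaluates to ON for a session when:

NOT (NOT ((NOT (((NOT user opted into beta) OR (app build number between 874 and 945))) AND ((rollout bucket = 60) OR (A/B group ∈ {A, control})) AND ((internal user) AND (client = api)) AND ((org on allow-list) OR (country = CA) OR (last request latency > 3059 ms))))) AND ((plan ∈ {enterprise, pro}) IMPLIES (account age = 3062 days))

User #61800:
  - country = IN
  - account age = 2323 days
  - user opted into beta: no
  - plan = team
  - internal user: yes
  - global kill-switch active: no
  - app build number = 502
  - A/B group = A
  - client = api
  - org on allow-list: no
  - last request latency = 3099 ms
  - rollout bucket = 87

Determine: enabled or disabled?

Atomic conditions:
  NOT user opted into beta: no → true
  app build number between 874 and 945: 502 in [874, 945] is false
  rollout bucket = 60: 87 == 60 is false
  A/B group ∈ {A, control}: A is in the set → true
  internal user: yes → true
  client = api: api == api is true
  org on allow-list: no → false
  country = CA: IN == CA is false
  last request latency > 3059 ms: 3099 > 3059 is true
  plan ∈ {enterprise, pro}: team is not in the set → false
  account age = 3062 days: 2323 == 3062 is false
Combine:
[1.1.1.1.1] true OR false = true
[1.1.1.1] NOT true = false
[1.1.1.2] false OR true = true
[1.1.1.3] true AND true = true
[1.1.1.4] false OR false OR true = true
[1.1.1] false AND true AND true AND true = false
[1.1] NOT false = true
[1] NOT true = false
[2] false → false (antecedent false ⇒ implication holds) = true
[root] false AND true = false
Overall: false → disabled

Disabled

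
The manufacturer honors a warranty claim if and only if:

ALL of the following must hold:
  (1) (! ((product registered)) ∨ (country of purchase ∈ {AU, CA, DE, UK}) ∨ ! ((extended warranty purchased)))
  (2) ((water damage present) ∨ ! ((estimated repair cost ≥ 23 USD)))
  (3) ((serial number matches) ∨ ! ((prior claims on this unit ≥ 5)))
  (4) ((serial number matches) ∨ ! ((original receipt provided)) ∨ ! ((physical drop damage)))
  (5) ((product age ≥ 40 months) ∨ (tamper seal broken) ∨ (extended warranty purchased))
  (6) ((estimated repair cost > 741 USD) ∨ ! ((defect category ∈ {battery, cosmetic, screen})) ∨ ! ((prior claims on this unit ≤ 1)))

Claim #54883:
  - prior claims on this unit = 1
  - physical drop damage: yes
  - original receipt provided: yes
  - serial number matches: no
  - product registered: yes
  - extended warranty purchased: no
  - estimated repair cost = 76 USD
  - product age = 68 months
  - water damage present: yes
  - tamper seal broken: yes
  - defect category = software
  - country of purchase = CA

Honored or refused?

Atomic conditions:
  product registered: yes → true
  country of purchase ∈ {AU, CA, DE, UK}: CA is in the set → true
  extended warranty purchased: no → false
  water damage present: yes → true
  estimated repair cost ≥ 23 USD: 76 ≥ 23 is true
  serial number matches: no → false
  prior claims on this unit ≥ 5: 1 ≥ 5 is false
  original receipt provided: yes → true
  physical drop damage: yes → true
  product age ≥ 40 months: 68 ≥ 40 is true
  tamper seal broken: yes → true
  estimated repair cost > 741 USD: 76 > 741 is false
  defect category ∈ {battery, cosmetic, screen}: software is not in the set → false
  prior claims on this unit ≤ 1: 1 ≤ 1 is true
Combine:
[1.1] NOT true = false
[1.3] NOT false = true
[1] false OR true OR true = true
[2.2] NOT true = false
[2] true OR false = true
[3.2] NOT false = true
[3] false OR true = true
[4.2] NOT true = false
[4.3] NOT true = false
[4] false OR false OR false = false
[5] true OR true OR false = true
[6.2] NOT false = true
[6.3] NOT true = false
[6] false OR true OR false = true
[root] true AND true AND true AND false AND true AND true = false
Overall: false → refused

Refused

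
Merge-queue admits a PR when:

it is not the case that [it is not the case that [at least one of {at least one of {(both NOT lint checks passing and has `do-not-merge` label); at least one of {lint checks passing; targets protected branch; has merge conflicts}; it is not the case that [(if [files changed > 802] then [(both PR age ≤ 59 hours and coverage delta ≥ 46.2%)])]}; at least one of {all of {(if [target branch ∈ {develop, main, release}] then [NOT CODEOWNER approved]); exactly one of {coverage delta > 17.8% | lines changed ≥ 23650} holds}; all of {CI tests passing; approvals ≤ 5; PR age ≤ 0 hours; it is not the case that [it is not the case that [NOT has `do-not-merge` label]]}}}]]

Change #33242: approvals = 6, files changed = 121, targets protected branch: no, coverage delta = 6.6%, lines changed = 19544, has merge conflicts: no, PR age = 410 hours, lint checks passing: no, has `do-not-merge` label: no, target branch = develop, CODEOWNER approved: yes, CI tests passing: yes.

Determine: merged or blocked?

Atomic conditions:
  NOT lint checks passing: no → true
  has `do-not-merge` label: no → false
  lint checks passing: no → false
  targets protected branch: no → false
  has merge conflicts: no → false
  files changed > 802: 121 > 802 is false
  PR age ≤ 59 hours: 410 ≤ 59 is false
  coverage delta ≥ 46.2%: 6.6 ≥ 46.2 is false
  target branch ∈ {develop, main, release}: develop is in the set → true
  NOT CODEOWNER approved: yes → false
  coverage delta > 17.8%: 6.6 > 17.8 is false
  lines changed ≥ 23650: 19544 ≥ 23650 is false
  CI tests passing: yes → true
  approvals ≤ 5: 6 ≤ 5 is false
  PR age ≤ 0 hours: 410 ≤ 0 is false
  NOT has `do-not-merge` label: no → true
Combine:
[1.1.1.1] true AND false = false
[1.1.1.2] false OR false OR false = false
[1.1.1.3.1.2] false AND false = false
[1.1.1.3.1] false → false (antecedent false ⇒ implication holds) = true
[1.1.1.3] NOT true = false
[1.1.1] false OR false OR false = false
[1.1.2.1.1] true → false = false
[1.1.2.1.2] exactly-one(false, false) = false
[1.1.2.1] false AND false = false
[1.1.2.2.4.1] NOT true = false
[1.1.2.2.4] NOT false = true
[1.1.2.2] true AND false AND false AND true = false
[1.1.2] false OR false = false
[1.1] false OR false = false
[1] NOT false = true
[root] NOT true = false
Overall: false → blocked

Blocked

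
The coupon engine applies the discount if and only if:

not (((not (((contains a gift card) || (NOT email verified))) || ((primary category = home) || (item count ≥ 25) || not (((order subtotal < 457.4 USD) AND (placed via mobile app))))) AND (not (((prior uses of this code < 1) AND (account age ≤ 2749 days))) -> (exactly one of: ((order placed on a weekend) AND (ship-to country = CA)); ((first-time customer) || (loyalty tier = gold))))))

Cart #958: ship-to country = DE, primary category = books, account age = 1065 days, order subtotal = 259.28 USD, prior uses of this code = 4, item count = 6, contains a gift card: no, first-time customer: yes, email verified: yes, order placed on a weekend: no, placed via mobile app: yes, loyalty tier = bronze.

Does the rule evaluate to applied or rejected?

Rejected

Atomic conditions:
  contains a gift card: no → false
  NOT email verified: yes → false
  primary category = home: books == home is false
  item count ≥ 25: 6 ≥ 25 is false
  order subtotal < 457.4 USD: 259.28 < 457.4 is true
  placed via mobile app: yes → true
  prior uses of this code < 1: 4 < 1 is false
  account age ≤ 2749 days: 1065 ≤ 2749 is true
  order placed on a weekend: no → false
  ship-to country = CA: DE == CA is false
  first-time customer: yes → true
  loyalty tier = gold: bronze == gold is false
Combine:
[1.1.1.1] false OR false = false
[1.1.1] NOT false = true
[1.1.2.3.1] true AND true = true
[1.1.2.3] NOT true = false
[1.1.2] false OR false OR false = false
[1.1] true OR false = true
[1.2.1.1] false AND true = false
[1.2.1] NOT false = true
[1.2.2.1] false AND false = false
[1.2.2.2] true OR false = true
[1.2.2] exactly-one(false, true) = true
[1.2] true → true = true
[1] true AND true = true
[root] NOT true = false
Overall: false → rejected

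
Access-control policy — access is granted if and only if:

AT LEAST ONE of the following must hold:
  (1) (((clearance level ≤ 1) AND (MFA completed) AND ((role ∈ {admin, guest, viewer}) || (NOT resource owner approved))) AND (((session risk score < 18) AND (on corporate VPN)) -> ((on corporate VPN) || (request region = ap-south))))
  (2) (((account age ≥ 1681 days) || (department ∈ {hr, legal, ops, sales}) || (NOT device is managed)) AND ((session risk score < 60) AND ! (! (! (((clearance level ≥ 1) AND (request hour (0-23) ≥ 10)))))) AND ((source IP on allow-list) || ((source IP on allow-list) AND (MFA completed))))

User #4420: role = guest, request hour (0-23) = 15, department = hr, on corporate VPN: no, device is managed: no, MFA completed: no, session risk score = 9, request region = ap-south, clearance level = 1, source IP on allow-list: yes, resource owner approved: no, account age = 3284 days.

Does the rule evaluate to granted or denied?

Denied

Atomic conditions:
  clearance level ≤ 1: 1 ≤ 1 is true
  MFA completed: no → false
  role ∈ {admin, guest, viewer}: guest is in the set → true
  NOT resource owner approved: no → true
  session risk score < 18: 9 < 18 is true
  on corporate VPN: no → false
  request region = ap-south: ap-south == ap-south is true
  account age ≥ 1681 days: 3284 ≥ 1681 is true
  department ∈ {hr, legal, ops, sales}: hr is in the set → true
  NOT device is managed: no → true
  session risk score < 60: 9 < 60 is true
  clearance level ≥ 1: 1 ≥ 1 is true
  request hour (0-23) ≥ 10: 15 ≥ 10 is true
  source IP on allow-list: yes → true
Combine:
[1.1.3] true OR true = true
[1.1] true AND false AND true = false
[1.2.1] true AND false = false
[1.2.2] false OR true = true
[1.2] false → true (antecedent false ⇒ implication holds) = true
[1] false AND true = false
[2.1] true OR true OR true = true
[2.2.2.1.1.1] true AND true = true
[2.2.2.1.1] NOT true = false
[2.2.2.1] NOT false = true
[2.2.2] NOT true = false
[2.2] true AND false = false
[2.3.2] true AND false = false
[2.3] true OR false = true
[2] true AND false AND true = false
[root] false OR false = false
Overall: false → denied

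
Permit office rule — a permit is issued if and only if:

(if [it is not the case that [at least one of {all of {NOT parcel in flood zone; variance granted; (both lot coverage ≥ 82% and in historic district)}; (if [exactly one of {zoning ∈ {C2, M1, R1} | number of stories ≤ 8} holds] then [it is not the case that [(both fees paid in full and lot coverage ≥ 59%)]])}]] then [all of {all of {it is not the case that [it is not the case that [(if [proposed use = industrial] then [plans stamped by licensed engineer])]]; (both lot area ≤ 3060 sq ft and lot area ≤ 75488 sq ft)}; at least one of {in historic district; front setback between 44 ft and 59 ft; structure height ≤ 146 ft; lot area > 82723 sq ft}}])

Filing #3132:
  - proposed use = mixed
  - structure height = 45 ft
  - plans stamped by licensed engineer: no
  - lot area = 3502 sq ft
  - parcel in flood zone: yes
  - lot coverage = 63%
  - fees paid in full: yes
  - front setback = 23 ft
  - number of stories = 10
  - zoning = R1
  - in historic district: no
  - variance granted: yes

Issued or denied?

Denied

Atomic conditions:
  NOT parcel in flood zone: yes → false
  variance granted: yes → true
  lot coverage ≥ 82%: 63 ≥ 82 is false
  in historic district: no → false
  zoning ∈ {C2, M1, R1}: R1 is in the set → true
  number of stories ≤ 8: 10 ≤ 8 is false
  fees paid in full: yes → true
  lot coverage ≥ 59%: 63 ≥ 59 is true
  proposed use = industrial: mixed == industrial is false
  plans stamped by licensed engineer: no → false
  lot area ≤ 3060 sq ft: 3502 ≤ 3060 is false
  lot area ≤ 75488 sq ft: 3502 ≤ 75488 is true
  front setback between 44 ft and 59 ft: 23 in [44, 59] is false
  structure height ≤ 146 ft: 45 ≤ 146 is true
  lot area > 82723 sq ft: 3502 > 82723 is false
Combine:
[1.1.1.3] false AND false = false
[1.1.1] false AND true AND false = false
[1.1.2.1] exactly-one(true, false) = true
[1.1.2.2.1] true AND true = true
[1.1.2.2] NOT true = false
[1.1.2] true → false = false
[1.1] false OR false = false
[1] NOT false = true
[2.1.1.1.1] false → false (antecedent false ⇒ implication holds) = true
[2.1.1.1] NOT true = false
[2.1.1] NOT false = true
[2.1.2] false AND true = false
[2.1] true AND false = false
[2.2] false OR false OR true OR false = true
[2] false AND true = false
[root] true → false = false
Overall: false → denied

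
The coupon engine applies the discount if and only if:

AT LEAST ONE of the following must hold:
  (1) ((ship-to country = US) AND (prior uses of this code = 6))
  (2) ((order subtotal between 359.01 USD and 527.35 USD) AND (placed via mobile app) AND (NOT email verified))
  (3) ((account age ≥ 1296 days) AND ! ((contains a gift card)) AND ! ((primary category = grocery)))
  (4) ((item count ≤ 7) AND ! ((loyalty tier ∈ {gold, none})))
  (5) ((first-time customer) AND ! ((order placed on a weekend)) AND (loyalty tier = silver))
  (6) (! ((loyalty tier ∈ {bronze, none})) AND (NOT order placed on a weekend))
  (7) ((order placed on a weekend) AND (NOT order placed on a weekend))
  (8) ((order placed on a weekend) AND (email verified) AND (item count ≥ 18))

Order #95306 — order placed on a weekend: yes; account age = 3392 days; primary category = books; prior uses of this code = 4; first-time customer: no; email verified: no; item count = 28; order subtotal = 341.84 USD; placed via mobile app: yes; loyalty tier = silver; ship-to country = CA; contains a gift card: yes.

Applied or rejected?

Rejected

Atomic conditions:
  ship-to country = US: CA == US is false
  prior uses of this code = 6: 4 == 6 is false
  order subtotal between 359.01 USD and 527.35 USD: 341.84 in [359.01, 527.35] is false
  placed via mobile app: yes → true
  NOT email verified: no → true
  account age ≥ 1296 days: 3392 ≥ 1296 is true
  contains a gift card: yes → true
  primary category = grocery: books == grocery is false
  item count ≤ 7: 28 ≤ 7 is false
  loyalty tier ∈ {gold, none}: silver is not in the set → false
  first-time customer: no → false
  order placed on a weekend: yes → true
  loyalty tier = silver: silver == silver is true
  loyalty tier ∈ {bronze, none}: silver is not in the set → false
  NOT order placed on a weekend: yes → false
  email verified: no → false
  item count ≥ 18: 28 ≥ 18 is true
Combine:
[1] false AND false = false
[2] false AND true AND true = false
[3.2] NOT true = false
[3.3] NOT false = true
[3] true AND false AND true = false
[4.2] NOT false = true
[4] false AND true = false
[5.2] NOT true = false
[5] false AND false AND true = false
[6.1] NOT false = true
[6] true AND false = false
[7] true AND false = false
[8] true AND false AND true = false
[root] false OR false OR false OR false OR false OR false OR false OR false = false
Overall: false → rejected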